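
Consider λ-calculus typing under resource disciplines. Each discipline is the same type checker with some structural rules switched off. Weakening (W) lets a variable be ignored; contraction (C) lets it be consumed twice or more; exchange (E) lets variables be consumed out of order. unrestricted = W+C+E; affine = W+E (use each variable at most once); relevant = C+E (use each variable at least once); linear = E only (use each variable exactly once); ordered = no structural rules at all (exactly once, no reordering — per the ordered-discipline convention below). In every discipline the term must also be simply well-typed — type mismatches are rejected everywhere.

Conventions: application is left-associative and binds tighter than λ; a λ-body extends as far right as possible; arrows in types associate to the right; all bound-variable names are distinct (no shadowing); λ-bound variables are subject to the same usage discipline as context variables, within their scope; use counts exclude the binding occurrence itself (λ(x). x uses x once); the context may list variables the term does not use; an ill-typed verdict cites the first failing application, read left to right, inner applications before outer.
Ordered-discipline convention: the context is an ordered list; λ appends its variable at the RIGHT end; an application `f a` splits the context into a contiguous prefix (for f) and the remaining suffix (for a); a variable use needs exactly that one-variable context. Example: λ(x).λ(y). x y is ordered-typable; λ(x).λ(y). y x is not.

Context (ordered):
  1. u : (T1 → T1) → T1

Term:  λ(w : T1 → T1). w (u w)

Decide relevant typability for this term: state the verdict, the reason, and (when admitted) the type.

yes — u, w: all used, weakening unneeded; term : (T1 → T1) → T1
counts: u: 1; w (λ-bound): 2
order of uses: w, u, w
typing: ✓ — (T1 → T1) → T1
all disciplines: ordered ✗; linear ✗; affine ✗; relevant ✓; unrestricted ✓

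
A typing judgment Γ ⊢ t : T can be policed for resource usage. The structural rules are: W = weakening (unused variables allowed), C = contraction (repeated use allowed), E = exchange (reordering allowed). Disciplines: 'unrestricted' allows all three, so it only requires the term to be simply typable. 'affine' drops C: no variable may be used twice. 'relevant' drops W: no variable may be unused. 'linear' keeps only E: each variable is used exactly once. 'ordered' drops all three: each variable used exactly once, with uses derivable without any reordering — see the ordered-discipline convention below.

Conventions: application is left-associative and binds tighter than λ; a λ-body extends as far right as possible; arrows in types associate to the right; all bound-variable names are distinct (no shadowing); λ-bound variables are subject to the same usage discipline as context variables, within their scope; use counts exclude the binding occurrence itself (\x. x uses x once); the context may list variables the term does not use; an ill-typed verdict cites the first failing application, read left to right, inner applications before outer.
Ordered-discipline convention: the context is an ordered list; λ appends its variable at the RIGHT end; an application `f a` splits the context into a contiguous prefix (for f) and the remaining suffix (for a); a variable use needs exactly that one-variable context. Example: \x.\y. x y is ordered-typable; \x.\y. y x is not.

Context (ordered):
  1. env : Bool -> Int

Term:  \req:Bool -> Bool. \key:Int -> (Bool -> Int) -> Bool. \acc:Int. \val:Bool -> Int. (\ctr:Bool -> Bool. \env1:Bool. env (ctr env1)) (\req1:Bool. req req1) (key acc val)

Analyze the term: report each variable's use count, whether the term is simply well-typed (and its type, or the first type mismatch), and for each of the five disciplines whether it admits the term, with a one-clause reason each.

use counts: env: 1×; req [bound]: 1×; key [bound]: 1×; acc [bound]: 1×; val [bound]: 1×; ctr [bound]: 1×; env1 [bound]: 1×; req1 [bound]: 1×
use order (left to right): env, ctr, env1, req, req1, key, acc, val
typing: the term checks, with type (Bool -> Bool) -> (Int -> (Bool -> Int) -> Bool) -> Int -> (Bool -> Int) -> Int
ordered: ✓ — one use each (env, req, key, acc, val, ctr, env1, req1); ordered split holds
linear: ✓ — exactly-once usage across env, req, key, acc, val, ctr, env1, req1
affine: ✓ — at most one use each (env, req, key, acc, val, ctr, env1, req1)
relevant: ✓ — none of env, req, key, acc, val, ctr, env1, req1 goes unused
unrestricted: ✓ — simply typable at (Bool -> Bool) -> (Int -> (Bool -> Int) -> Bool) -> Int -> (Bool -> Int) -> Int; W, C, E all held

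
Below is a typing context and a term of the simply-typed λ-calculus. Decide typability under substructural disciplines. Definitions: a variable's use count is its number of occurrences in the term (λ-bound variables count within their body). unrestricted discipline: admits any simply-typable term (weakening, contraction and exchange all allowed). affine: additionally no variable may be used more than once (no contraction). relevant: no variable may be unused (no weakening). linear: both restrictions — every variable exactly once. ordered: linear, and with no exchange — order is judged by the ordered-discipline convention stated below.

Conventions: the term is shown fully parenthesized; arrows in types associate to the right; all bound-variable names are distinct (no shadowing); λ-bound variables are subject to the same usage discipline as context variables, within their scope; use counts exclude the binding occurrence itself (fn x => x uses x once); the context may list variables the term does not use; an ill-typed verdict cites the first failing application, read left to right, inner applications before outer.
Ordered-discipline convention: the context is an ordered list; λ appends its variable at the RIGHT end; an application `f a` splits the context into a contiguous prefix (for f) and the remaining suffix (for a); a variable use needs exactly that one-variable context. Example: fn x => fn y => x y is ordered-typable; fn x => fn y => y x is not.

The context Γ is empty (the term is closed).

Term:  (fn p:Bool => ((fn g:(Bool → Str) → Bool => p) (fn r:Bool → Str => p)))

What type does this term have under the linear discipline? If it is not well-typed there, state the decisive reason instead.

not well-typed under linear — p ×2 used more than once (contraction); unused: g, r — weakening required
counts: p (bound): 2×, g (bound): 0×, r (bound): 0×
order of uses: p, p
typing: the term checks, with type Bool → Bool
all disciplines: ordered ✗ · linear ✗ · affine ✗ · relevant ✗ · unrestricted ✓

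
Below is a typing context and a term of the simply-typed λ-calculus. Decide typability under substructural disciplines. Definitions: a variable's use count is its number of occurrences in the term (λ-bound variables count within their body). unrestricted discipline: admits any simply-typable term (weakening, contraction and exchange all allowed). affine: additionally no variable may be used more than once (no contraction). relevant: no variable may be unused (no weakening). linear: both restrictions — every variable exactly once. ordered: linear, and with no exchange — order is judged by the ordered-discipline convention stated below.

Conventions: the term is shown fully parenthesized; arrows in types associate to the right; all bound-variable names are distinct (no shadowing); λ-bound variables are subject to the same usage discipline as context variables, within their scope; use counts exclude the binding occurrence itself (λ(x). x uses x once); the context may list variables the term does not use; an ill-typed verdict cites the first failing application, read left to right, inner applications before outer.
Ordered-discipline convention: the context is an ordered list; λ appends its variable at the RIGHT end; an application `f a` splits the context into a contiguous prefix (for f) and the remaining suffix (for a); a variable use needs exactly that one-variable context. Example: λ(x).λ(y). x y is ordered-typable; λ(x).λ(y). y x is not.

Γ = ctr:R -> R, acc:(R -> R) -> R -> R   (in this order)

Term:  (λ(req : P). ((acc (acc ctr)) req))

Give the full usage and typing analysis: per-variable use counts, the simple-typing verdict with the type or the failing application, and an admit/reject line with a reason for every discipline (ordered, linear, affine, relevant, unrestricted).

variable uses: ctr: 1, acc: 2, req [bound]: 1
use order (left to right): acc, acc, ctr, req
typing: ill-typed: an application expects R but receives P
ordered ✗ (a type mismatch blocks all five)
linear ✗ (the type mismatch rejects it)
affine ✗ (not simply typable)
relevant ✗ (fails simple typing)
unrestricted ✗ (a type mismatch blocks all five)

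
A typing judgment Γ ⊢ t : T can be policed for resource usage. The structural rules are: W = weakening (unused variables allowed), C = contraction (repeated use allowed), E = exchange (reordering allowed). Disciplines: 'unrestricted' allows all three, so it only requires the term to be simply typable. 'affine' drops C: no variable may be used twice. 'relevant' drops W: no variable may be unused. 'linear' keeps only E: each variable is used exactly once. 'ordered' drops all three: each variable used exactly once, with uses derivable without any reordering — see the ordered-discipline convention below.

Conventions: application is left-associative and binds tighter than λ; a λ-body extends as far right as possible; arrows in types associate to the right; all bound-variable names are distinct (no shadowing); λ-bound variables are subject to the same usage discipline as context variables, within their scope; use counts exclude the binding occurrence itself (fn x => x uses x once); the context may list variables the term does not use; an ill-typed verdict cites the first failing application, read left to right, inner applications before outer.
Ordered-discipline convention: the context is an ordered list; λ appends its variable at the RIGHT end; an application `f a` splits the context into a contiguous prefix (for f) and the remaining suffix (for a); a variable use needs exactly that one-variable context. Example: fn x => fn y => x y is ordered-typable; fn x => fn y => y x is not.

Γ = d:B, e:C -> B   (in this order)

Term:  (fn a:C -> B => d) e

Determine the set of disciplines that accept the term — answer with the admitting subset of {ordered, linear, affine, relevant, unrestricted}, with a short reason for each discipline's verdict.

admitting disciplines: affine, unrestricted
use counts: d: 1×; e: 1×; a (bound): 0×
order of uses: d, e
typing: well-typed at B
ordered: ✗ — a never used (weakening)
linear: ✗ — a never used (weakening)
affine: ✓ — d, e, a: no repeats, contraction unneeded
relevant: ✗ — a never used (weakening)
unrestricted: ✓ — type-checks (B) and nothing is barred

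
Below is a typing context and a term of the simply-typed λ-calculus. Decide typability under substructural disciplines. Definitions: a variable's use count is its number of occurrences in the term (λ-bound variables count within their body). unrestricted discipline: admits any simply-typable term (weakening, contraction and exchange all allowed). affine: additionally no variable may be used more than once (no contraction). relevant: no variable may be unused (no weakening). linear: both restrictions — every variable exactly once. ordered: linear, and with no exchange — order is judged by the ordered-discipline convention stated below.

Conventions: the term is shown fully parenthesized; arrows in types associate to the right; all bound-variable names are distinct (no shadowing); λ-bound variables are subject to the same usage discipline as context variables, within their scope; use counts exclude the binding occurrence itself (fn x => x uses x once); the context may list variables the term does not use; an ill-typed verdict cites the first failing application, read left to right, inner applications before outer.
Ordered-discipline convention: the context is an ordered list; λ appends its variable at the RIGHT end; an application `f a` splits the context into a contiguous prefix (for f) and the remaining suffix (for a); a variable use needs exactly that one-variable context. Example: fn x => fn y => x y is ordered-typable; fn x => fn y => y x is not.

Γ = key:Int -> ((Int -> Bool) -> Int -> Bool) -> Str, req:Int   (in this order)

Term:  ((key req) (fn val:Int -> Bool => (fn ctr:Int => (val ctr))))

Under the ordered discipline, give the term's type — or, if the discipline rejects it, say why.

term : Str
use counts: key: 1×, req: 1×, val (bound): 1×, ctr (bound): 1×
uses in reading order: key, req, val, ctr
typing: well-typed — term : Str
all disciplines: ordered ✓; linear ✓; affine ✓; relevant ✓; unrestricted ✓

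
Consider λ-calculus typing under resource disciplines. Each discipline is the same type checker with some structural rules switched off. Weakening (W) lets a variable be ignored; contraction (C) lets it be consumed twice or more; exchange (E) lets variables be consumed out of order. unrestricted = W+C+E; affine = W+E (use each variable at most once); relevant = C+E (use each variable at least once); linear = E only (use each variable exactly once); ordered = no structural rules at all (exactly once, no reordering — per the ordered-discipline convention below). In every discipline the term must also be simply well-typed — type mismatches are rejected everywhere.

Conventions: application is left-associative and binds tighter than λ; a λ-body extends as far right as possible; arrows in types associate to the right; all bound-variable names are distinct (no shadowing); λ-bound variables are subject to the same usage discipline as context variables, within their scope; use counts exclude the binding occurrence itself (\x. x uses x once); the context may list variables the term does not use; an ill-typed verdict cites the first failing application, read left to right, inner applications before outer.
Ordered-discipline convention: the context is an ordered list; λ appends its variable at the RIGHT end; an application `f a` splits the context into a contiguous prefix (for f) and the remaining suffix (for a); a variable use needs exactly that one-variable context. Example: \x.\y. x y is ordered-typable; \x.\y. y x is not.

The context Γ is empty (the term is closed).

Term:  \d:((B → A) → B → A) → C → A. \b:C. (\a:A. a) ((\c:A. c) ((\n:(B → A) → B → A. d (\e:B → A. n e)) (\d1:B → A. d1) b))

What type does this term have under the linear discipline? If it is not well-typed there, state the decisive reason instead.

term : (((B → A) → B → A) → C → A) → C → A
usage: d (λ-bound): 1×; b (λ-bound): 1×; a (λ-bound): 1×; c (λ-bound): 1×; n (λ-bound): 1×; e (λ-bound): 1×; d1 (λ-bound): 1×
uses in reading order: a, c, d, n, e, d1, b
typing: well-typed — term : (((B → A) → B → A) → C → A) → C → A
summary: ordered ✓ | linear ✓ | affine ✓ | relevant ✓ | unrestricted ✓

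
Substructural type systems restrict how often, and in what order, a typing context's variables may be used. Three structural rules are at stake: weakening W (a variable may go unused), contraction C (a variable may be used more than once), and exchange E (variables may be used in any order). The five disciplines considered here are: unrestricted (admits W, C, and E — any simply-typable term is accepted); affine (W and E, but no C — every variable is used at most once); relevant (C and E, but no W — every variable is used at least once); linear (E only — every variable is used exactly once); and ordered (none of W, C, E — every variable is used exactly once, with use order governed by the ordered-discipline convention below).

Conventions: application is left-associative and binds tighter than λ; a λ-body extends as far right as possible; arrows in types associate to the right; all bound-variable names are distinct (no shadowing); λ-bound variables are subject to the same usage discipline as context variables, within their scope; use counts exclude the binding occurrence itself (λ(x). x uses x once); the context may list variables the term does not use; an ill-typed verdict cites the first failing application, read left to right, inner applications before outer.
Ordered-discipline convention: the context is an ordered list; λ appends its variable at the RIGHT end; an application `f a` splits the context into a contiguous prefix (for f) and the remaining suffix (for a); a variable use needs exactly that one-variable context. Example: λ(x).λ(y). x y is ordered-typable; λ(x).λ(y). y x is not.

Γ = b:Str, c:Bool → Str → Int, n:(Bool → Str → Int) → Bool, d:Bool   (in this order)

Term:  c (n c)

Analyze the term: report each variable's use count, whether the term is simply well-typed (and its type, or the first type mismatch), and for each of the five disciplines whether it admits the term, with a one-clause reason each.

variable uses: b ×0, c ×2, n ×1, d ×0
order of uses: c, n, c
typing: well-typed — term : Str → Int
ordered: ✗, repeated use of c ×2; b, d left unused
linear: ✗, repeated use of c ×2; b, d left unused
affine: ✗, repeated use of c ×2
relevant: ✗, b, d left unused
unrestricted: ✓, well-typed at Str → Int; no restrictions here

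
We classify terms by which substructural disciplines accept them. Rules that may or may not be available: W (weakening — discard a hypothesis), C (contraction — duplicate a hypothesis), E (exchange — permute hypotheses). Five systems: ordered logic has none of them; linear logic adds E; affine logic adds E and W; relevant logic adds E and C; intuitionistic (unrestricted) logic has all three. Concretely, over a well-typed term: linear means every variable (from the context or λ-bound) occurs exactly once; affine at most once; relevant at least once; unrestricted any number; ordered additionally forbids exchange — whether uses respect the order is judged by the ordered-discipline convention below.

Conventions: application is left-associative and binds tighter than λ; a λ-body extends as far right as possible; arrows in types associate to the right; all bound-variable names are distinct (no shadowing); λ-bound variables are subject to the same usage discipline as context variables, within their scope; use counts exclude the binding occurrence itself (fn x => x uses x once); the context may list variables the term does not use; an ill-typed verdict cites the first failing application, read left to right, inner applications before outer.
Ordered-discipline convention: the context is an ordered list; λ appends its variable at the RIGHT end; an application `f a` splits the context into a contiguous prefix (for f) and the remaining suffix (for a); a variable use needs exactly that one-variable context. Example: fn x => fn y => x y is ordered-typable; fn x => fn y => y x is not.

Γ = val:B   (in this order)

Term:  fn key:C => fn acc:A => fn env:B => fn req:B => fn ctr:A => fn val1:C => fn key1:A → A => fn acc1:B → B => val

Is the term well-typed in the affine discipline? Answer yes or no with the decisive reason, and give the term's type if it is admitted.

yes — at most one use each (val, key, acc, env, req, ctr, val1, key1, acc1); term : C → A → B → B → A → C → (A → A) → (B → B) → B
variable uses: val: 1×, key [bound]: 0×, acc [bound]: 0×, env [bound]: 0×, req [bound]: 0×, ctr [bound]: 0×, val1 [bound]: 0×, key1 [bound]: 0×, acc1 [bound]: 0×
order of uses: val
typing: ✓ — C → A → B → B → A → C → (A → A) → (B → B) → B
all disciplines: ordered ✗ | linear ✗ | affine ✓ | relevant ✗ | unrestricted ✓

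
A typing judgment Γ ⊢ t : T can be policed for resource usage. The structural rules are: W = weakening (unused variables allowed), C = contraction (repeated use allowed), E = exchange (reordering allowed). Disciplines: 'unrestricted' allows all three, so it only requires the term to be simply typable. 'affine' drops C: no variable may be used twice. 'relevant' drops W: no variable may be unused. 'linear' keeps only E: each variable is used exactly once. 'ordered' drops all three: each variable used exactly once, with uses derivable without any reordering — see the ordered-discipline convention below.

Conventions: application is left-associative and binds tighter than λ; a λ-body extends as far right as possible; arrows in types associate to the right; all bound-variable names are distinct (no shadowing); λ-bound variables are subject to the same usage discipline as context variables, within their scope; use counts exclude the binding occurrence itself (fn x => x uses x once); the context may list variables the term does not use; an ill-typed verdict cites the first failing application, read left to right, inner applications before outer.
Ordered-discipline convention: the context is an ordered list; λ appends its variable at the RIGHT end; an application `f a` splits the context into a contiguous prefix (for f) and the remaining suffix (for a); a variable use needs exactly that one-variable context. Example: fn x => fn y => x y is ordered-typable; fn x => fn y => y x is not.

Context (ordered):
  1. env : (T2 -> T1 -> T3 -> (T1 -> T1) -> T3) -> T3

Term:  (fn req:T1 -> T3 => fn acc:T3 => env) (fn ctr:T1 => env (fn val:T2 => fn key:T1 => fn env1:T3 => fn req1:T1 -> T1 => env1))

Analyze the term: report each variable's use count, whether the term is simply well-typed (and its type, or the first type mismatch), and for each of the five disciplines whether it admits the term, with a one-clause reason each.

variable uses: env=2; req (λ-bound)=0; acc (λ-bound)=0; ctr (λ-bound)=0; val (λ-bound)=0; key (λ-bound)=0; env1 (λ-bound)=1; req1 (λ-bound)=0
use order (left to right): env, env, env1
typing: well-typed — term : T3 -> (T2 -> T1 -> T3 -> (T1 -> T1) -> T3) -> T3
ordered: ✗ — uses contraction: env ×2; unused: req, acc, ctr, val, key, req1 — weakening required
linear: ✗ — uses contraction: env ×2; unused: req, acc, ctr, val, key, req1 — weakening required
affine: ✗ — uses contraction: env ×2
relevant: ✗ — unused: req, acc, ctr, val, key, req1 — weakening required
unrestricted: ✓ — well-typed at T3 -> (T2 -> T1 -> T3 -> (T1 -> T1) -> T3) -> T3; no restrictions here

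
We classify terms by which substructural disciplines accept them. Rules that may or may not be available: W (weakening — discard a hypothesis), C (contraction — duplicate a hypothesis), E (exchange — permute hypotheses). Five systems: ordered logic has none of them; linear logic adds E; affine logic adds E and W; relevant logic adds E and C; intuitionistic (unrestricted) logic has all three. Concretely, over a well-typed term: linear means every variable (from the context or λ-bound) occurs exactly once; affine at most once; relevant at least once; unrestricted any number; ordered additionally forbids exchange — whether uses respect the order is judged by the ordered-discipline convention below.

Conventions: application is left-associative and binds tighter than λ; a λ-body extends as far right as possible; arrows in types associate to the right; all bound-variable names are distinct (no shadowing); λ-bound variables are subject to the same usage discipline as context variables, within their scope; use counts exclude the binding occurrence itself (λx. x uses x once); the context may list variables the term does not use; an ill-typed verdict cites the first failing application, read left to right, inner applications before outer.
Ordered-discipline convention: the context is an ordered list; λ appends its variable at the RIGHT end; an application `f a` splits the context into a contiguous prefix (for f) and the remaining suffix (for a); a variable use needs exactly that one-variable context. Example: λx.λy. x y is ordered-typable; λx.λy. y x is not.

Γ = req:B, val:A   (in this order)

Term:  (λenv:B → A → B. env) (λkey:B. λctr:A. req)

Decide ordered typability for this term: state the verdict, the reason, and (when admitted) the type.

no — unused: val, key, ctr — weakening required
usage: req ×1; val ×0; env [bound] ×1; key [bound] ×0; ctr [bound] ×0
use order (left to right): env, req
typing: ✓ — B → A → B
summary: ordered ✗ · linear ✗ · affine ✓ · relevant ✗ · unrestricted ✓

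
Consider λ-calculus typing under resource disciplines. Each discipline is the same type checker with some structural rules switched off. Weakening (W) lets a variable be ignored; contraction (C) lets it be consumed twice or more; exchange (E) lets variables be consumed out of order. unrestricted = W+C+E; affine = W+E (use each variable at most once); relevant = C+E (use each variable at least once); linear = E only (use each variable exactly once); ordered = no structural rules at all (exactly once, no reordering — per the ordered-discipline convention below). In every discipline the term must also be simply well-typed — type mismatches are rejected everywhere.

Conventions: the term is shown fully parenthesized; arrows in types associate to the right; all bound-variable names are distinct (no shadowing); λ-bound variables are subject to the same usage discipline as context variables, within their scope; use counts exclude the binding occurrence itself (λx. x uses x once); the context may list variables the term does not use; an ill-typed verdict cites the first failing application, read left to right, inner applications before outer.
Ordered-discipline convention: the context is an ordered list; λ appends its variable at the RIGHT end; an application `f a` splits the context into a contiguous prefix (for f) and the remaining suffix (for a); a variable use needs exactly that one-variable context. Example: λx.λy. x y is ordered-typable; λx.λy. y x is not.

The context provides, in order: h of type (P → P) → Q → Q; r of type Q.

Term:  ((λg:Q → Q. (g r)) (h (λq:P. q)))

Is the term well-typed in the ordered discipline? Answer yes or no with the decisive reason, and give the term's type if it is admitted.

no — use order g, r, h, q needs exchange
use counts: h: 1×; r: 1×; g (λ-bound): 1×; q (λ-bound): 1×
order of uses: g, r, h, q
typing: the term checks, with type Q
across the five disciplines: ordered ✗ | linear ✓ | affine ✓ | relevant ✓ | unrestricted ✓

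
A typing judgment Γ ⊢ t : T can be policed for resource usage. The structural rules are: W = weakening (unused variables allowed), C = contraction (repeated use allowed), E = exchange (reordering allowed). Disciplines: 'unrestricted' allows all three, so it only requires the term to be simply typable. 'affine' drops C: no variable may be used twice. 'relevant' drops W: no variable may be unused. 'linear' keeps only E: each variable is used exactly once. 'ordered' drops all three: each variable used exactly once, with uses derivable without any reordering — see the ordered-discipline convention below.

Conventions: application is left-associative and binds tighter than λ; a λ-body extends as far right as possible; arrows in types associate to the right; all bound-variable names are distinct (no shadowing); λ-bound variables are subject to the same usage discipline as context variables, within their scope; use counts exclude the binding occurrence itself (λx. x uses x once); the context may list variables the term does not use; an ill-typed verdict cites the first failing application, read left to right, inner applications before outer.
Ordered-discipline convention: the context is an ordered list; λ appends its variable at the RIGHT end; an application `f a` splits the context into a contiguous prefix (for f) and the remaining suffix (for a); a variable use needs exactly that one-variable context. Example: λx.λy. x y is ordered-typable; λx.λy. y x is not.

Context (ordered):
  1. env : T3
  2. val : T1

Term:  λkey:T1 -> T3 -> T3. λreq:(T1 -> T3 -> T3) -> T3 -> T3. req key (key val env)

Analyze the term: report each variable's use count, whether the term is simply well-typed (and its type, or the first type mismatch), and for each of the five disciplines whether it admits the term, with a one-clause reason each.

counts: env: 1; val: 1; key (λ-bound): 2; req (λ-bound): 1
uses in reading order: req, key, key, val, env
typing: the term checks, with type (T1 -> T3 -> T3) -> ((T1 -> T3 -> T3) -> T3 -> T3) -> T3
ordered: ✗ — key ×2 used more than once (contraction)
linear: ✗ — key ×2 used more than once (contraction)
affine: ✗ — key ×2 used more than once (contraction)
relevant: ✓ — every one of env, val, key, req appears
unrestricted: ✓ — typability at (T1 -> T3 -> T3) -> ((T1 -> T3 -> T3) -> T3 -> T3) -> T3 is all that's needed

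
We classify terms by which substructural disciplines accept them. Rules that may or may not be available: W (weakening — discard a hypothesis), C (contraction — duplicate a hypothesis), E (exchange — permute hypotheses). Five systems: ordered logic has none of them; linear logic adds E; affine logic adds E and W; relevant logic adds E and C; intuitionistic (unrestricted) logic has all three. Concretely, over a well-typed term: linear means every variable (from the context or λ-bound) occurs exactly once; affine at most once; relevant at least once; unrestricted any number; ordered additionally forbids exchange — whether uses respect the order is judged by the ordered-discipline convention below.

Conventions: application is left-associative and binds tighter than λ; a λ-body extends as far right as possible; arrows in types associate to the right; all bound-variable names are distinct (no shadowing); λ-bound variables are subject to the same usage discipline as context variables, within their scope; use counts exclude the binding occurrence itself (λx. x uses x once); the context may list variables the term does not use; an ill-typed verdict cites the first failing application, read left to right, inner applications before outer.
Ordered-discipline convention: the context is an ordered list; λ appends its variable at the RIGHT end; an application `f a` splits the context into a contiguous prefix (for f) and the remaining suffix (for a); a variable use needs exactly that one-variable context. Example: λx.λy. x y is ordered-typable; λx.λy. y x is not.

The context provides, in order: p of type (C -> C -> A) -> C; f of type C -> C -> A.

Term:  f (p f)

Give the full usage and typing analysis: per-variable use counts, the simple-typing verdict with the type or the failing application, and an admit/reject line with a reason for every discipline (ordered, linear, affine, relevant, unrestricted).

variable uses: p: 1; f: 2
use order (left to right): f, p, f
typing: well-typed at C -> A
ordered: ✗ — repeated use of f ×2
linear: ✗ — repeated use of f ×2
affine: ✗ — repeated use of f ×2
relevant: ✓ — every one of p, f appears
unrestricted: ✓ — typability at C -> A is all that's needed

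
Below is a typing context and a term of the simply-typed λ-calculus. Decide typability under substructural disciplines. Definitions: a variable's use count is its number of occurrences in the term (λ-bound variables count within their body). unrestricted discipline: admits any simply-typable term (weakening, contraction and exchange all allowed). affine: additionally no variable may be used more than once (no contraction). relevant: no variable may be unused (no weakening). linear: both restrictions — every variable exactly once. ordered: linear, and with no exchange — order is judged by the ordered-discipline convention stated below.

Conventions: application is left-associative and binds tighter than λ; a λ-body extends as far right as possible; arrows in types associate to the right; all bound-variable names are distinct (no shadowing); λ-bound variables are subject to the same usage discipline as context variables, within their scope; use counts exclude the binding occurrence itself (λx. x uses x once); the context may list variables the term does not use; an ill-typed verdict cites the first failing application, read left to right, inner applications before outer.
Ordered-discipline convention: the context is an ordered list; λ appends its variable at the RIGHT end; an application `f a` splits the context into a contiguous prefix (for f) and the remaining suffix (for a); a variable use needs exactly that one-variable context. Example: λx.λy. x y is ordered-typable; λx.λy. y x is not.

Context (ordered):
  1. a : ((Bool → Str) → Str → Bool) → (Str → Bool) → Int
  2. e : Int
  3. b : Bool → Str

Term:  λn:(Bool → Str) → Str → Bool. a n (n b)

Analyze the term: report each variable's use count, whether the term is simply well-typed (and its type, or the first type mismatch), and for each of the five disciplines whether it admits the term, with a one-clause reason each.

variable uses: a ×1, e ×0, b ×1, n [bound] ×2
uses in reading order: a, n, n, b
typing: the term checks, with type ((Bool → Str) → Str → Bool) → Int
ordered ✗ (uses contraction: n ×2; unused: e — weakening required)
linear ✗ (uses contraction: n ×2; unused: e — weakening required)
affine ✗ (uses contraction: n ×2)
relevant ✗ (unused: e — weakening required)
unrestricted ✓ (well-typed at ((Bool → Str) → Str → Bool) → Int; no restrictions here)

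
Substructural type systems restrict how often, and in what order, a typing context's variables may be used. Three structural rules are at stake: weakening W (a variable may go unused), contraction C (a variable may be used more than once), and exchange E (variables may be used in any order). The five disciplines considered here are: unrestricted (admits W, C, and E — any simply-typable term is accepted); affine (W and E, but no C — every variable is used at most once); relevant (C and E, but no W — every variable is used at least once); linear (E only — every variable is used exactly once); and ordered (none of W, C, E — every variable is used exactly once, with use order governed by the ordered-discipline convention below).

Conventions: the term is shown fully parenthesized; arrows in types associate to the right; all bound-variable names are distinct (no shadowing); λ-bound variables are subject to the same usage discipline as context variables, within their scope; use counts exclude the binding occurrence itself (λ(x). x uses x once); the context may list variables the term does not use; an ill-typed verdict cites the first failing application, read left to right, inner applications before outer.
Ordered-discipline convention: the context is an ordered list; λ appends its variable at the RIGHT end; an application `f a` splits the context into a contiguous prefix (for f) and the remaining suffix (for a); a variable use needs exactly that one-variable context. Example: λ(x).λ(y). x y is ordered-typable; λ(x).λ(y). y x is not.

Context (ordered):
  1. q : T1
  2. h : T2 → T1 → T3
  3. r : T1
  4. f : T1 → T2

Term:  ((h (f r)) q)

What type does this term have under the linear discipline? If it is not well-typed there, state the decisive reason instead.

term : T3
variable uses: q: 1×; h: 1×; r: 1×; f: 1×
uses in reading order: h, f, r, q
typing: the term checks, with type T3
across the five disciplines: ordered ✗, linear ✓, affine ✓, relevant ✓, unrestricted ✓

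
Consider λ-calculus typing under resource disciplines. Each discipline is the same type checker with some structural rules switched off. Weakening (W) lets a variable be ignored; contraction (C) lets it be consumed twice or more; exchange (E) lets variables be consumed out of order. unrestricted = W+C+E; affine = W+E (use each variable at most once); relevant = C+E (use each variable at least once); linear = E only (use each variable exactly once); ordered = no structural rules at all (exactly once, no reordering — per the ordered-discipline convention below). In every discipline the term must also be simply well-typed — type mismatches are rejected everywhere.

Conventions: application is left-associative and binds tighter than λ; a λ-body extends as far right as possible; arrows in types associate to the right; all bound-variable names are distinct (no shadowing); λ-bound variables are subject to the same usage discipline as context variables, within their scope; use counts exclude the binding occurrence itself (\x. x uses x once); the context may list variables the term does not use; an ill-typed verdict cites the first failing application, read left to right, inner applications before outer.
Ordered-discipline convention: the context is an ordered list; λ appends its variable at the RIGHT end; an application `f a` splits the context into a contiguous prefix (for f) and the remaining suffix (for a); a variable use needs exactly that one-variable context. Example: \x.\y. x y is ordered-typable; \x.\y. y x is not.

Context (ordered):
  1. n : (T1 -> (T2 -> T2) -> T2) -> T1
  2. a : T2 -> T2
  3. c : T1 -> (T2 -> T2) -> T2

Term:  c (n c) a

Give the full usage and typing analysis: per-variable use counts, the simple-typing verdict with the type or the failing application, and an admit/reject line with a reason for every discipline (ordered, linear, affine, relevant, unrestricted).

use counts: n ×1, a ×1, c ×2
use order (left to right): c, n, c, a
typing: well-typed — term : T2
ordered: ✗, repeated use of c ×2
linear: ✗, repeated use of c ×2
affine: ✗, repeated use of c ×2
relevant: ✓, n, a, c: all used, weakening unneeded
unrestricted: ✓, well-typed at T2; no restrictions here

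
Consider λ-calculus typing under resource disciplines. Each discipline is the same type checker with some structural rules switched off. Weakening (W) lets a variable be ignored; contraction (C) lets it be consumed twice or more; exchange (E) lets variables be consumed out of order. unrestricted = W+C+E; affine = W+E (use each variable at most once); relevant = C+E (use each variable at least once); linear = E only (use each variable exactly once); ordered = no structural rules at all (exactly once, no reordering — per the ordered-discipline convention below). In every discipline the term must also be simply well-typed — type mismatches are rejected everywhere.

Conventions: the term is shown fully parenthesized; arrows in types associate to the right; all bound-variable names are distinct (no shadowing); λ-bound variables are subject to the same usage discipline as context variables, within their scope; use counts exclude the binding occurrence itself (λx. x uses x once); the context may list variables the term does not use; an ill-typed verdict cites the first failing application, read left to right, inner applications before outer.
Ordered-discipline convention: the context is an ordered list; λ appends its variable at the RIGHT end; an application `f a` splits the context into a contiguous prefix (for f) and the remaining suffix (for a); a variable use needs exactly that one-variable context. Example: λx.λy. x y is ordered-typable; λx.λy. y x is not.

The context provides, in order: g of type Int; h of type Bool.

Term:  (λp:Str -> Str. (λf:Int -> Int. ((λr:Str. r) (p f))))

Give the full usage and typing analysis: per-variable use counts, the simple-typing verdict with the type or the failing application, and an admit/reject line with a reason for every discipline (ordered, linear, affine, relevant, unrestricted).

counts: g: 0×; h: 0×; p (bound): 1×; f (bound): 1×; r (bound): 1×
order of uses: r, p, f
typing: ill-typed: argument of type Int -> Int where Str is required
ordered ✗ (not simply typable)
linear ✗ (fails simple typing)
affine ✗ (a type mismatch blocks all five)
relevant ✗ (the type mismatch rejects it)
unrestricted ✗ (not simply typable)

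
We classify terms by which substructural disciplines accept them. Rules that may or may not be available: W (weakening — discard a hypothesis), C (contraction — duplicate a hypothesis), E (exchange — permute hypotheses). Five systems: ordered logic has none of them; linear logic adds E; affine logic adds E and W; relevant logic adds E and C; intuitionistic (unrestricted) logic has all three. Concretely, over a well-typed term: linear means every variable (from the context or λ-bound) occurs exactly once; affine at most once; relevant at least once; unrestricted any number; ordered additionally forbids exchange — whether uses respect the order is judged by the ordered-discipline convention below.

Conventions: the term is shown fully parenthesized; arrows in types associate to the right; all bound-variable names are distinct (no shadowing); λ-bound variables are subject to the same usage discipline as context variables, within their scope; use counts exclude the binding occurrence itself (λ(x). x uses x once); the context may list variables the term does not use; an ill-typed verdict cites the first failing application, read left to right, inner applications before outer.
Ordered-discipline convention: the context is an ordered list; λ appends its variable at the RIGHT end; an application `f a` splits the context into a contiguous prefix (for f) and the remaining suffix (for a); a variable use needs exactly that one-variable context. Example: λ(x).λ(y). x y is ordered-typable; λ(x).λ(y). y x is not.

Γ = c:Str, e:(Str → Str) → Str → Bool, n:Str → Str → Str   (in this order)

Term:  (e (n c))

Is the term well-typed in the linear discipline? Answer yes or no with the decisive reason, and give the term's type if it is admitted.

yes — single use per variable (c, e, n); term : Str → Bool
use counts: c=1, e=1, n=1
uses in reading order: e, n, c
typing: well-typed at Str → Bool
across the five disciplines: ordered ✗; linear ✓; affine ✓; relevant ✓; unrestricted ✓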